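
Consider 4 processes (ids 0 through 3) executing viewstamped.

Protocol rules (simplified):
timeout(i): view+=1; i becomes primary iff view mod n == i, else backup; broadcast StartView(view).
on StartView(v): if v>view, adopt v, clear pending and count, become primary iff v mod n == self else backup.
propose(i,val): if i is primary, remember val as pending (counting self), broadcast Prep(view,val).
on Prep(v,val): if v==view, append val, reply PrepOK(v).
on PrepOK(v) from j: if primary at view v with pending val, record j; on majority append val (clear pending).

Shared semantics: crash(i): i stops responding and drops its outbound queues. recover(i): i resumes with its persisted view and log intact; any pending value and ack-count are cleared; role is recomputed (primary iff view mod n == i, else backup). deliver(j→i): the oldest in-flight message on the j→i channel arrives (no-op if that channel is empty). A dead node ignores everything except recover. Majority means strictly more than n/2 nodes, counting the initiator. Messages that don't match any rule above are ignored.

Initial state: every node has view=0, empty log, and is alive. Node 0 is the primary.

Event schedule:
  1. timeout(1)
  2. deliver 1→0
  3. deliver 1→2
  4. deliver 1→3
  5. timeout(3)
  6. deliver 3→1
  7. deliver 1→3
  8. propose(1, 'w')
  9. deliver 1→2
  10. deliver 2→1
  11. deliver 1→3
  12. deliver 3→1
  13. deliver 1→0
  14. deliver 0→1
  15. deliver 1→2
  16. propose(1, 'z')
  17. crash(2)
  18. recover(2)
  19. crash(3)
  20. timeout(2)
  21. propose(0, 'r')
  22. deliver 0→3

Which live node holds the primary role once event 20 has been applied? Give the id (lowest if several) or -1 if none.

2

step 1 timeout(1): 1={prim,v=1,log=-}
step 2 deliver 1→0: 0={back,v=1,log=-}
step 3 deliver 1→2: 2={back,v=1,log=-}
step 4 deliver 1→3: 3={back,v=1,log=-}
step 5 timeout(3): 3={back,v=2,log=-}
step 6 deliver 3→1: 1={back,v=2,log=-}
step 7 deliver 1→3: —
step 8 propose(1,'w'): —
step 9 deliver 1→2: —
step 10 deliver 2→1: —
step 11 deliver 1→3: —
step 12 deliver 3→1: —
step 13 deliver 1→0: —
step 14 deliver 0→1: —
step 15 deliver 1→2: —
step 16 propose(1,'z'): —
step 17 crash(2): 2={✗back,v=1,log=-}
step 18 recover(2): 2={back,v=1,log=-}
step 19 crash(3): 3={✗back,v=2,log=-}
step 20 timeout(2): 2={prim,v=2,log=-}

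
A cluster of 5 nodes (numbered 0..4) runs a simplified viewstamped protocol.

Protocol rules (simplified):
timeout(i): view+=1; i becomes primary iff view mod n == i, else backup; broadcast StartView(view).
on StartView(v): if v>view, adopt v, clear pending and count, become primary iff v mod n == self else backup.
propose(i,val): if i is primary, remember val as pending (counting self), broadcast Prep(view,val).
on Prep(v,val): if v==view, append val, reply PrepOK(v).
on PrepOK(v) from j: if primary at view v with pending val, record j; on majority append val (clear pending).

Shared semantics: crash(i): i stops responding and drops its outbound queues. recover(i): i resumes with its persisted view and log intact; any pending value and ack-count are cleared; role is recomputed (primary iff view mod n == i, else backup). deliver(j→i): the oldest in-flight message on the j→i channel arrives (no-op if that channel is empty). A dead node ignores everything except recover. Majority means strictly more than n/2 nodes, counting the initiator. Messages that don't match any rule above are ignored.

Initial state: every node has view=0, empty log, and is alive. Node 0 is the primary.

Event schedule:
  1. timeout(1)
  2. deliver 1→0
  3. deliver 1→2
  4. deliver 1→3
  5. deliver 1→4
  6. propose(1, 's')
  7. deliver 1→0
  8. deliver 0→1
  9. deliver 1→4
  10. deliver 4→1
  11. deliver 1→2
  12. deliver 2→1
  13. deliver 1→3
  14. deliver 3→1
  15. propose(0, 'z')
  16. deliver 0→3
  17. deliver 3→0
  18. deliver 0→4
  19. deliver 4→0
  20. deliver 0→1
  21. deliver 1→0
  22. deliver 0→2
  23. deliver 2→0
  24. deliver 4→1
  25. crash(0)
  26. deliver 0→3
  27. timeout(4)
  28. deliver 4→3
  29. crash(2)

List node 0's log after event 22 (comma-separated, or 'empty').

s

after 1 — timeout(1): n1:prim/v1/[-]
after 2 — deliver 1→0: n0:back/v1/[-]
after 3 — deliver 1→2: n2:back/v1/[-]
after 4 — deliver 1→3: n3:back/v1/[-]
after 5 — deliver 1→4: n4:back/v1/[-]
after 6 — propose(1,'s'): ·
after 7 — deliver 1→0: n0:back/v1/[s]
after 8 — deliver 0→1: ·
after 9 — deliver 1→4: n4:back/v1/[s]
after 10 — deliver 4→1: n1:prim/v1/[s]
after 11 — deliver 1→2: n2:back/v1/[s]
after 12 — deliver 2→1: ·
after 13 — deliver 1→3: n3:back/v1/[s]
after 14 — deliver 3→1: ·
after 15 — propose(0,'z'): ·
after 16 — deliver 0→3: ·
after 17 — deliver 3→0: ·
after 18 — deliver 0→4: ·
after 19 — deliver 4→0: ·
after 20 — deliver 0→1: ·
after 21 — deliver 1→0: ·
after 22 — deliver 0→2: ·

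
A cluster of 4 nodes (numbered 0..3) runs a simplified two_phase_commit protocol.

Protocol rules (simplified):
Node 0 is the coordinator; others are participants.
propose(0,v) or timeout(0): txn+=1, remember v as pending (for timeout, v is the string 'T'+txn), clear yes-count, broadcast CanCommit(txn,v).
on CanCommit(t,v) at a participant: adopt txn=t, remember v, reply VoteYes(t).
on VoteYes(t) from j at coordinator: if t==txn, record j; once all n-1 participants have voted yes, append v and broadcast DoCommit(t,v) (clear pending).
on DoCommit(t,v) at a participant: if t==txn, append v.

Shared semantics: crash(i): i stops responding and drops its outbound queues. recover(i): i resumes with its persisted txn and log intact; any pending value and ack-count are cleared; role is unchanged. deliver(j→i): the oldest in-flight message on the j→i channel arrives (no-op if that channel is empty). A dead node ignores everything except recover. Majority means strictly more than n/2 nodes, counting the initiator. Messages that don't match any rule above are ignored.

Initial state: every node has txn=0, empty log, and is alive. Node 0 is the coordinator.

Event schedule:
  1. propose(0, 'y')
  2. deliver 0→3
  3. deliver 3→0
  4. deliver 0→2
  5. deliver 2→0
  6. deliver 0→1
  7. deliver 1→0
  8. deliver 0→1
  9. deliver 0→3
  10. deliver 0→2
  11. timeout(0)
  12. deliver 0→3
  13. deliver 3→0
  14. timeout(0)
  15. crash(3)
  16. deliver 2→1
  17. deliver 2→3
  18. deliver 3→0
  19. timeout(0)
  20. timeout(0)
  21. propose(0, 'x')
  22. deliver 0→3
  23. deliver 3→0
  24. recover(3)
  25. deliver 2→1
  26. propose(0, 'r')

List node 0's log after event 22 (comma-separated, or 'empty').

y

e1 propose(0,'y'): 0[coor,t=1,-]
e2 deliver 0→3: 3[part,t=1,-]
e3 deliver 3→0: ·
e4 deliver 0→2: 2[part,t=1,-]
e5 deliver 2→0: ·
e6 deliver 0→1: 1[part,t=1,-]
e7 deliver 1→0: 0[coor,t=1,y]
e8 deliver 0→1: 1[part,t=1,y]
e9 deliver 0→3: 3[part,t=1,y]
e10 deliver 0→2: 2[part,t=1,y]
e11 timeout(0): 0[coor,t=2,y]
e12 deliver 0→3: 3[part,t=2,y]
e13 deliver 3→0: ·
e14 timeout(0): 0[coor,t=3,y]
e15 crash(3): 3[✗part,t=2,y]
e16 deliver 2→1: ·
e17 deliver 2→3: ·
e18 deliver 3→0: ·
e19 timeout(0): 0[coor,t=4,y]
e20 timeout(0): 0[coor,t=5,y]
e21 propose(0,'x'): 0[coor,t=6,y]
e22 deliver 0→3: ·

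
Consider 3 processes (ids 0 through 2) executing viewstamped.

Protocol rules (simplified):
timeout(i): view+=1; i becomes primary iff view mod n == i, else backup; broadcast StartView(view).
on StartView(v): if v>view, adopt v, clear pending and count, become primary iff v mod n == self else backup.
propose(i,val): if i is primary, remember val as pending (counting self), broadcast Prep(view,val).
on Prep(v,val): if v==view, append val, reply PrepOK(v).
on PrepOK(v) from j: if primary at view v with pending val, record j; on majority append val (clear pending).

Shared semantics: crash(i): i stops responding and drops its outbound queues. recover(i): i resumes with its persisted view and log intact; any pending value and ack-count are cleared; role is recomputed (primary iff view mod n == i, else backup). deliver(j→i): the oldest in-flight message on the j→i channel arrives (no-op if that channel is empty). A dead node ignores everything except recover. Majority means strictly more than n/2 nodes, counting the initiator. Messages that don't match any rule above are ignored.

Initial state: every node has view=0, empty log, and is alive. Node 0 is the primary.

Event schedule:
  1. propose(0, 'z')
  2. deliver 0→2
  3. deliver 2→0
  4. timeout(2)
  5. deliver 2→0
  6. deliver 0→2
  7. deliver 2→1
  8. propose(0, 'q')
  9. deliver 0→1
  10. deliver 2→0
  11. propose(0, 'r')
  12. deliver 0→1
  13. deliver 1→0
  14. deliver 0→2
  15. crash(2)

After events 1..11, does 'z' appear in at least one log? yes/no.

step 1 propose(0,'z'): —
step 2 deliver 0→2: 2={back,v=0,log=z}
step 3 deliver 2→0: 0={prim,v=0,log=z}
step 4 timeout(2): 2={back,v=1,log=z}
step 5 deliver 2→0: 0={back,v=1,log=z}
step 6 deliver 0→2: —
step 7 deliver 2→1: 1={prim,v=1,log=-}
step 8 propose(0,'q'): —
step 9 deliver 0→1: —
step 10 deliver 2→0: —
step 11 propose(0,'r'): —

yes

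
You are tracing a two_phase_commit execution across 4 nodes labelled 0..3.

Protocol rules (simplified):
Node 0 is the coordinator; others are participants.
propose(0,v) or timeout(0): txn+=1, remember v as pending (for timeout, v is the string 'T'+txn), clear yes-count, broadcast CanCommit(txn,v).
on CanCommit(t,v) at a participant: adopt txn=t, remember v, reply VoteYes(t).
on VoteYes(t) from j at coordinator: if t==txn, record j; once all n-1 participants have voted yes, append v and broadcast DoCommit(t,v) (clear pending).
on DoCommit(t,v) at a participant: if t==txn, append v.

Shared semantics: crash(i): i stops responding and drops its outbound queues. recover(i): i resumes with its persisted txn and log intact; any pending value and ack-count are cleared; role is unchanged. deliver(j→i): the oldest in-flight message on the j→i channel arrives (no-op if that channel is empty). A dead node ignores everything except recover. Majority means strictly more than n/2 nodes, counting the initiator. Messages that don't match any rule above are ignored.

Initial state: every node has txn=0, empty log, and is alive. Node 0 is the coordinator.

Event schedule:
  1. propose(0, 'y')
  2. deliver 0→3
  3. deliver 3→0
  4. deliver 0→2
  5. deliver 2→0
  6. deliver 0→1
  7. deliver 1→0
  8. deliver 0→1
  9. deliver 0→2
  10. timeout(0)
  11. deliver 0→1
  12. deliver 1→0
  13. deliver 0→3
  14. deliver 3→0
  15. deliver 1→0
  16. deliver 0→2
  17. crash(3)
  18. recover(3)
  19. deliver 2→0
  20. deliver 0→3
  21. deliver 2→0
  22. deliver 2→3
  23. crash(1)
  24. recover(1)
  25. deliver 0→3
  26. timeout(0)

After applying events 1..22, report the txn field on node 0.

step 1 propose(0,'y'): 0={coor,t=1,log=-}
step 2 deliver 0→3: 3={part,t=1,log=-}
step 3 deliver 3→0: —
step 4 deliver 0→2: 2={part,t=1,log=-}
step 5 deliver 2→0: —
step 6 deliver 0→1: 1={part,t=1,log=-}
step 7 deliver 1→0: 0={coor,t=1,log=y}
step 8 deliver 0→1: 1={part,t=1,log=y}
step 9 deliver 0→2: 2={part,t=1,log=y}
step 10 timeout(0): 0={coor,t=2,log=y}
step 11 deliver 0→1: 1={part,t=2,log=y}
step 12 deliver 1→0: —
step 13 deliver 0→3: 3={part,t=1,log=y}
step 14 deliver 3→0: —
step 15 deliver 1→0: —
step 16 deliver 0→2: 2={part,t=2,log=y}
step 17 crash(3): 3={✗part,t=1,log=y}
step 18 recover(3): 3={part,t=1,log=y}
step 19 deliver 2→0: —
step 20 deliver 0→3: 3={part,t=2,log=y}
step 21 deliver 2→0: —
step 22 deliver 2→3: —

2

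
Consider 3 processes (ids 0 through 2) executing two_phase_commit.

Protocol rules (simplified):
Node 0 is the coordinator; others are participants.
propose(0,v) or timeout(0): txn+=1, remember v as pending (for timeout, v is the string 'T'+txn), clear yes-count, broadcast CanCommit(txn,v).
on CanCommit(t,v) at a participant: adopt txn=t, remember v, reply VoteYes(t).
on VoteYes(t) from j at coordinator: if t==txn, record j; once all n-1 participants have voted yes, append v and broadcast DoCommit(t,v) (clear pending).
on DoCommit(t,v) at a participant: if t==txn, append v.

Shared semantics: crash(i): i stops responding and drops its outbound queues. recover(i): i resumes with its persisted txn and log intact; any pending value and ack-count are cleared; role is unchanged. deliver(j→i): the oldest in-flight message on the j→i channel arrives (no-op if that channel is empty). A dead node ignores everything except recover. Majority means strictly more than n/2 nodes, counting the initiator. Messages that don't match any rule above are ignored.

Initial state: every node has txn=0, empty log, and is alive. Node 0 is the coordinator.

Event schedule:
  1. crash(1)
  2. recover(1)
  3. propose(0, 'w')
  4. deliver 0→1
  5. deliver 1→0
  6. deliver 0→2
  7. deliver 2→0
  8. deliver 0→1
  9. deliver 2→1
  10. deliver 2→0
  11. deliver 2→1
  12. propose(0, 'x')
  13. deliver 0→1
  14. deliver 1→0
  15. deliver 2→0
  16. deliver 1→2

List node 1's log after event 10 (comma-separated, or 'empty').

e1 crash(1): 1[✗part,t=0,-]
e2 recover(1): 1[part,t=0,-]
e3 propose(0,'w'): 0[coor,t=1,-]
e4 deliver 0→1: 1[part,t=1,-]
e5 deliver 1→0: ·
e6 deliver 0→2: 2[part,t=1,-]
e7 deliver 2→0: 0[coor,t=1,w]
e8 deliver 0→1: 1[part,t=1,w]
e9 deliver 2→1: ·
e10 deliver 2→0: ·

w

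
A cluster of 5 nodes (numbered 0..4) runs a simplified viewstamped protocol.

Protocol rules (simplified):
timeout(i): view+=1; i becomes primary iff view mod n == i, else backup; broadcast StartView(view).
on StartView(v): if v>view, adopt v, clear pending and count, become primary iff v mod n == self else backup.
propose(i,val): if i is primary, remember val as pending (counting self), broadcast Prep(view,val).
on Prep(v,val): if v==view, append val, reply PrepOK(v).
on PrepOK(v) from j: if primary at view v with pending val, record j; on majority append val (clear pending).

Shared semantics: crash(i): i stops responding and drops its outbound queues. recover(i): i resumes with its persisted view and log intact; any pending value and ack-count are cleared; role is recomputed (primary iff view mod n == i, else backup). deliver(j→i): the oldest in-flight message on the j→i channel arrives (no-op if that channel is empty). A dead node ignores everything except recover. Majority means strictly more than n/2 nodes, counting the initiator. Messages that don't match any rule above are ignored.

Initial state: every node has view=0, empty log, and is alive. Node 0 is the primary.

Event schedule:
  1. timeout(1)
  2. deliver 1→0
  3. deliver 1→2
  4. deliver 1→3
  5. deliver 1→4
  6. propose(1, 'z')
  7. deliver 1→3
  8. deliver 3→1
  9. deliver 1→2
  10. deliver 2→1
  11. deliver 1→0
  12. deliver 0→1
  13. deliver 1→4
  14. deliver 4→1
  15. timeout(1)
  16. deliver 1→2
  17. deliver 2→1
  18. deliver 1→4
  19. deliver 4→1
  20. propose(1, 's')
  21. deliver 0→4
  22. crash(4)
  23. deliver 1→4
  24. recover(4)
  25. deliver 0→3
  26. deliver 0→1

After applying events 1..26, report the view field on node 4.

1. timeout(1):  <1:prim v1 ->
2. deliver 1→0:  <0:back v1 ->
3. deliver 1→2:  <2:back v1 ->
4. deliver 1→3:  <3:back v1 ->
5. deliver 1→4:  <4:back v1 ->
6. propose(1,'z'):  nop
7. deliver 1→3:  <3:back v1 z>
8. deliver 3→1:  nop
9. deliver 1→2:  <2:back v1 z>
10. deliver 2→1:  <1:prim v1 z>
11. deliver 1→0:  <0:back v1 z>
12. deliver 0→1:  nop
13. deliver 1→4:  <4:back v1 z>
14. deliver 4→1:  nop
15. timeout(1):  <1:back v2 z>
16. deliver 1→2:  <2:prim v2 z>
17. deliver 2→1:  nop
18. deliver 1→4:  <4:back v2 z>
19. deliver 4→1:  nop
20. propose(1,'s'):  nop
21. deliver 0→4:  nop
22. crash(4):  <4:✗back v2 z>
23. deliver 1→4:  nop
24. recover(4):  <4:back v2 z>
25. deliver 0→3:  nop
26. deliver 0→1:  nop

2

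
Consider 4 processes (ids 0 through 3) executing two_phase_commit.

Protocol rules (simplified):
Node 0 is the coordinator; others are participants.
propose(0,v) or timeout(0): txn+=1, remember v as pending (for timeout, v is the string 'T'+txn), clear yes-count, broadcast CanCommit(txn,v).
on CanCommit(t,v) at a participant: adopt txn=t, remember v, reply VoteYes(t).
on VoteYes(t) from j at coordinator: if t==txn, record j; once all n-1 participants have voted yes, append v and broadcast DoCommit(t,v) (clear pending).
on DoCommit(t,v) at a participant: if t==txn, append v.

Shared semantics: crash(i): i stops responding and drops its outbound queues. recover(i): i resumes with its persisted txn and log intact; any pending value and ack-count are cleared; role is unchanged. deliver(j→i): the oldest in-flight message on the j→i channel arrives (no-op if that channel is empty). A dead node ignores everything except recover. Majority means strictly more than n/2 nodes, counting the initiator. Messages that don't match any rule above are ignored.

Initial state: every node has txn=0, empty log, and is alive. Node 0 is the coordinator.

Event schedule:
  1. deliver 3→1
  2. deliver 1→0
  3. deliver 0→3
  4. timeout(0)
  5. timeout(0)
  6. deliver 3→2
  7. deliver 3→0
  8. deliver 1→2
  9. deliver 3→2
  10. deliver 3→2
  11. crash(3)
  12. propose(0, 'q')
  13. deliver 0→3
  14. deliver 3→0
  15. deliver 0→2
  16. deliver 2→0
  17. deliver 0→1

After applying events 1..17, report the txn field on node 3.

0

1. deliver 3→1:  nop
2. deliver 1→0:  nop
3. deliver 0→3:  nop
4. timeout(0):  <0:coor t1 ->
5. timeout(0):  <0:coor t2 ->
6. deliver 3→2:  nop
7. deliver 3→0:  nop
8. deliver 1→2:  nop
9. deliver 3→2:  nop
10. deliver 3→2:  nop
11. crash(3):  <3:✗part t0 ->
12. propose(0,'q'):  <0:coor t3 ->
13. deliver 0→3:  nop
14. deliver 3→0:  nop
15. deliver 0→2:  <2:part t1 ->
16. deliver 2→0:  nop
17. deliver 0→1:  <1:part t1 ->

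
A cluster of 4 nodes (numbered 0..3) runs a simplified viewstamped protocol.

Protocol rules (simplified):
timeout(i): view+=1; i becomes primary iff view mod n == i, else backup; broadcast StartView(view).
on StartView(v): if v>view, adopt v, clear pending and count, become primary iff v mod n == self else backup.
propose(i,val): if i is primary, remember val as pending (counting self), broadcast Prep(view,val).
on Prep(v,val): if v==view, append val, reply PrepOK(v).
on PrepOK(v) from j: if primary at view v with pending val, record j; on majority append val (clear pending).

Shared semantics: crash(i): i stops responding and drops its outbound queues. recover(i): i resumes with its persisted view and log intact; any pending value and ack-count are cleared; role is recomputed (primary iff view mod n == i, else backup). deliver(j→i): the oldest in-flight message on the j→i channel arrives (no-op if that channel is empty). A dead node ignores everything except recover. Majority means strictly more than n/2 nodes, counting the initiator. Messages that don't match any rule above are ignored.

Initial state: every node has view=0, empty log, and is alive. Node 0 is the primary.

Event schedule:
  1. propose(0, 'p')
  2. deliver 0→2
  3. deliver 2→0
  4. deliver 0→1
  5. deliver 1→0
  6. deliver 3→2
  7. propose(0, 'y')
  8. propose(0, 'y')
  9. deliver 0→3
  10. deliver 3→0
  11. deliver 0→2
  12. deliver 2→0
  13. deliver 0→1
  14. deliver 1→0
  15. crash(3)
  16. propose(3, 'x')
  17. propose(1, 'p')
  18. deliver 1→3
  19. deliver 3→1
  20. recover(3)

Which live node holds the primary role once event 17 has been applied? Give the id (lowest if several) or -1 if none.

step 1 propose(0,'p'): —
step 2 deliver 0→2: 2={back,v=0,log=p}
step 3 deliver 2→0: —
step 4 deliver 0→1: 1={back,v=0,log=p}
step 5 deliver 1→0: 0={prim,v=0,log=p}
step 6 deliver 3→2: —
step 7 propose(0,'y'): —
step 8 propose(0,'y'): —
step 9 deliver 0→3: 3={back,v=0,log=p}
step 10 deliver 3→0: —
step 11 deliver 0→2: 2={back,v=0,log=p,y}
step 12 deliver 2→0: 0={prim,v=0,log=p,y}
step 13 deliver 0→1: 1={back,v=0,log=p,y}
step 14 deliver 1→0: —
step 15 crash(3): 3={✗back,v=0,log=p}
step 16 propose(3,'x'): —
step 17 propose(1,'p'): —

0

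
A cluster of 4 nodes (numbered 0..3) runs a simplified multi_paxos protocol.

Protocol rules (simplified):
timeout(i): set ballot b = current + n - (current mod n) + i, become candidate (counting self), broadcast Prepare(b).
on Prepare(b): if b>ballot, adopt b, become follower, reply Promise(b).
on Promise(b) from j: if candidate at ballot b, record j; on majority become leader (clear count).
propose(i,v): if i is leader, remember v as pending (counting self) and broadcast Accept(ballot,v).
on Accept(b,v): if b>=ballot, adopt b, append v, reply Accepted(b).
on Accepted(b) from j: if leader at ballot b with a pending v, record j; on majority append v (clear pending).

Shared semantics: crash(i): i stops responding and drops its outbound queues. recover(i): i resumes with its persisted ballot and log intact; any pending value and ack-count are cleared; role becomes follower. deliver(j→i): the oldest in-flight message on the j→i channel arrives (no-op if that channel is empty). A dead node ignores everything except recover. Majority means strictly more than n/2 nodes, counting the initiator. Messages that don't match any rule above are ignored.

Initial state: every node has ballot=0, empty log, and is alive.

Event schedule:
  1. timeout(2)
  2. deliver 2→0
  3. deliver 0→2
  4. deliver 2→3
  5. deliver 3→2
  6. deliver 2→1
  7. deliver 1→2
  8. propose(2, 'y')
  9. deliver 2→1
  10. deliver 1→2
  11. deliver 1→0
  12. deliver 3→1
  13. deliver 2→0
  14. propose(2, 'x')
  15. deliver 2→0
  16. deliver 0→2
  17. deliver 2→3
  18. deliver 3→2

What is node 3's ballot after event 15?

6

after 1 — timeout(2): n2:cand/b6/[-]
after 2 — deliver 2→0: n0:foll/b6/[-]
after 3 — deliver 0→2: ·
after 4 — deliver 2→3: n3:foll/b6/[-]
after 5 — deliver 3→2: n2:lead/b6/[-]
after 6 — deliver 2→1: n1:foll/b6/[-]
after 7 — deliver 1→2: ·
after 8 — propose(2,'y'): ·
after 9 — deliver 2→1: n1:foll/b6/[y]
after 10 — deliver 1→2: ·
after 11 — deliver 1→0: ·
after 12 — deliver 3→1: ·
after 13 — deliver 2→0: n0:foll/b6/[y]
after 14 — propose(2,'x'): ·
after 15 — deliver 2→0: n0:foll/b6/[y,x]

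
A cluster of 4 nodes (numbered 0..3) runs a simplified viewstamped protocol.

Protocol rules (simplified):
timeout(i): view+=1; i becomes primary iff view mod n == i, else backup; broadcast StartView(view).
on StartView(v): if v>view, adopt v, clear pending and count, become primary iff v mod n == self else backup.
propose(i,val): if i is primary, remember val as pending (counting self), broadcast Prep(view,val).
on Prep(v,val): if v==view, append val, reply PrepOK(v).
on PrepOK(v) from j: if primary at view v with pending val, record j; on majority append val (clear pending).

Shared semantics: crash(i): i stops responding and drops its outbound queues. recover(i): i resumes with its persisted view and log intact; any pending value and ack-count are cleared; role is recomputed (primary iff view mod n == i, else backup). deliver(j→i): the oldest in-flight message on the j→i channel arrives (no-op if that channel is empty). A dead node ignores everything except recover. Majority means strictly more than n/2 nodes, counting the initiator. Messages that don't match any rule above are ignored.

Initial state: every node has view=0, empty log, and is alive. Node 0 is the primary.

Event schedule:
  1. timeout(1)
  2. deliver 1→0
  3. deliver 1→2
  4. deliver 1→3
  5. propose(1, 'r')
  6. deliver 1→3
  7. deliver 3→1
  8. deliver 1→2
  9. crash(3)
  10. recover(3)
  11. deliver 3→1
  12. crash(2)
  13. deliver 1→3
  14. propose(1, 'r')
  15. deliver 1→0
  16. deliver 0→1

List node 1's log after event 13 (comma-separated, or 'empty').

empty

[1] timeout(1) → N1(prim v1 [-])
[2] deliver 1→0 → N0(back v1 [-])
[3] deliver 1→2 → N2(back v1 [-])
[4] deliver 1→3 → N3(back v1 [-])
[5] propose(1,'r') → ∅
[6] deliver 1→3 → N3(back v1 [r])
[7] deliver 3→1 → ∅
[8] deliver 1→2 → N2(back v1 [r])
[9] crash(3) → N3(✗back v1 [r])
[10] recover(3) → N3(back v1 [r])
[11] deliver 3→1 → ∅
[12] crash(2) → N2(✗back v1 [r])
[13] deliver 1→3 → ∅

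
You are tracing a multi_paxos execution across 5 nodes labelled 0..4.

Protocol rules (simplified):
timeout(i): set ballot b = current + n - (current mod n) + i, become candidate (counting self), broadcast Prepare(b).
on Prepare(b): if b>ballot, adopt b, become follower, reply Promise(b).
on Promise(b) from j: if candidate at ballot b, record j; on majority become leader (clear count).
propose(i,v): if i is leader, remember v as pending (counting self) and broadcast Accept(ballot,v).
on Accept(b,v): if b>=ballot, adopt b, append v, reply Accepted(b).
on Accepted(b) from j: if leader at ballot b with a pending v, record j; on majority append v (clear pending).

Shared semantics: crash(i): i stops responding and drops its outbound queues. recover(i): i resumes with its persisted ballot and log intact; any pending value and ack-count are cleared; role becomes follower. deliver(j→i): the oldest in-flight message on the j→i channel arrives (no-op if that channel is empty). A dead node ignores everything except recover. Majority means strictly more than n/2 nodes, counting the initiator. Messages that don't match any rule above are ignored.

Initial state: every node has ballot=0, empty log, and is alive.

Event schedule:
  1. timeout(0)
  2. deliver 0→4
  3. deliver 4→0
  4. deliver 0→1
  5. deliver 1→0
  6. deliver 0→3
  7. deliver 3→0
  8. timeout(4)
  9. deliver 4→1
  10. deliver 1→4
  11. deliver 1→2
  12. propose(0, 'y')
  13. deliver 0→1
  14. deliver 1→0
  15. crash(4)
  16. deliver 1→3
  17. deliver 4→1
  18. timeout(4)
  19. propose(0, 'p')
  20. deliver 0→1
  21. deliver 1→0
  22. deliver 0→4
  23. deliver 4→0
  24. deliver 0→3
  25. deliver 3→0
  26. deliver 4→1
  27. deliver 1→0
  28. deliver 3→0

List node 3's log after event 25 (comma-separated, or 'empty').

e1 timeout(0): 0[cand,b=5,-]
e2 deliver 0→4: 4[foll,b=5,-]
e3 deliver 4→0: ·
e4 deliver 0→1: 1[foll,b=5,-]
e5 deliver 1→0: 0[lead,b=5,-]
e6 deliver 0→3: 3[foll,b=5,-]
e7 deliver 3→0: ·
e8 timeout(4): 4[cand,b=14,-]
e9 deliver 4→1: 1[foll,b=14,-]
e10 deliver 1→4: ·
e11 deliver 1→2: ·
e12 propose(0,'y'): ·
e13 deliver 0→1: ·
e14 deliver 1→0: ·
e15 crash(4): 4[✗cand,b=14,-]
e16 deliver 1→3: ·
e17 deliver 4→1: ·
e18 timeout(4): ·
e19 propose(0,'p'): ·
e20 deliver 0→1: ·
e21 deliver 1→0: ·
e22 deliver 0→4: ·
e23 deliver 4→0: ·
e24 deliver 0→3: 3[foll,b=5,y]
e25 deliver 3→0: ·

y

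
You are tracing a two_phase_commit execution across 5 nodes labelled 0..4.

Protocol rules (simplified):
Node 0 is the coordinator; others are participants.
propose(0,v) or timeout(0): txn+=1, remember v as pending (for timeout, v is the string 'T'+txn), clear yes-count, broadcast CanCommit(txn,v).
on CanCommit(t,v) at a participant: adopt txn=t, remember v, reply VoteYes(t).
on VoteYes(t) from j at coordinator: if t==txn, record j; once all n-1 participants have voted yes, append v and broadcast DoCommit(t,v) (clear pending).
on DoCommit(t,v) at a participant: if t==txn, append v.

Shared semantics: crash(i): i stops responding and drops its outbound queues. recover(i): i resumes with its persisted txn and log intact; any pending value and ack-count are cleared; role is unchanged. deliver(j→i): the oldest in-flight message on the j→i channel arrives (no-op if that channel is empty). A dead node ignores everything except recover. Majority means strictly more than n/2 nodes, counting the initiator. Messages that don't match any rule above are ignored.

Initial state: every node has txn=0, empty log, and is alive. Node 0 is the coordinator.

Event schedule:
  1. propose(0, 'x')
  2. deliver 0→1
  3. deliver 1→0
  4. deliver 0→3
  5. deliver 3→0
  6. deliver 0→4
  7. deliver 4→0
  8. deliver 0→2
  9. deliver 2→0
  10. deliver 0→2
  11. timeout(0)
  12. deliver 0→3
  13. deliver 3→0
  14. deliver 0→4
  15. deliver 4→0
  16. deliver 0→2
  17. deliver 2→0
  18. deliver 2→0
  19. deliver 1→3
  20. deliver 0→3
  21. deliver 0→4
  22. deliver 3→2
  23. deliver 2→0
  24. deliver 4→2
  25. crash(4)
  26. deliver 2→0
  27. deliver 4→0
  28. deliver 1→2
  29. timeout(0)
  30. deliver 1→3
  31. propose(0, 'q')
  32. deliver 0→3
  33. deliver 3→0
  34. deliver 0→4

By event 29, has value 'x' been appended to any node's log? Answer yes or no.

[1] propose(0,'x') → N0(coor t1 [-])
[2] deliver 0→1 → N1(part t1 [-])
[3] deliver 1→0 → ∅
[4] deliver 0→3 → N3(part t1 [-])
[5] deliver 3→0 → ∅
[6] deliver 0→4 → N4(part t1 [-])
[7] deliver 4→0 → ∅
[8] deliver 0→2 → N2(part t1 [-])
[9] deliver 2→0 → N0(coor t1 [x])
[10] deliver 0→2 → N2(part t1 [x])
[11] timeout(0) → N0(coor t2 [x])
[12] deliver 0→3 → N3(part t1 [x])
[13] deliver 3→0 → ∅
[14] deliver 0→4 → N4(part t1 [x])
[15] deliver 4→0 → ∅
[16] deliver 0→2 → N2(part t2 [x])
[17] deliver 2→0 → ∅
[18] deliver 2→0 → ∅
[19] deliver 1→3 → ∅
[20] deliver 0→3 → N3(part t2 [x])
[21] deliver 0→4 → N4(part t2 [x])
[22] deliver 3→2 → ∅
[23] deliver 2→0 → ∅
[24] deliver 4→2 → ∅
[25] crash(4) → N4(✗part t2 [x])
[26] deliver 2→0 → ∅
[27] deliver 4→0 → ∅
[28] deliver 1→2 → ∅
[29] timeout(0) → N0(coor t3 [x])

yes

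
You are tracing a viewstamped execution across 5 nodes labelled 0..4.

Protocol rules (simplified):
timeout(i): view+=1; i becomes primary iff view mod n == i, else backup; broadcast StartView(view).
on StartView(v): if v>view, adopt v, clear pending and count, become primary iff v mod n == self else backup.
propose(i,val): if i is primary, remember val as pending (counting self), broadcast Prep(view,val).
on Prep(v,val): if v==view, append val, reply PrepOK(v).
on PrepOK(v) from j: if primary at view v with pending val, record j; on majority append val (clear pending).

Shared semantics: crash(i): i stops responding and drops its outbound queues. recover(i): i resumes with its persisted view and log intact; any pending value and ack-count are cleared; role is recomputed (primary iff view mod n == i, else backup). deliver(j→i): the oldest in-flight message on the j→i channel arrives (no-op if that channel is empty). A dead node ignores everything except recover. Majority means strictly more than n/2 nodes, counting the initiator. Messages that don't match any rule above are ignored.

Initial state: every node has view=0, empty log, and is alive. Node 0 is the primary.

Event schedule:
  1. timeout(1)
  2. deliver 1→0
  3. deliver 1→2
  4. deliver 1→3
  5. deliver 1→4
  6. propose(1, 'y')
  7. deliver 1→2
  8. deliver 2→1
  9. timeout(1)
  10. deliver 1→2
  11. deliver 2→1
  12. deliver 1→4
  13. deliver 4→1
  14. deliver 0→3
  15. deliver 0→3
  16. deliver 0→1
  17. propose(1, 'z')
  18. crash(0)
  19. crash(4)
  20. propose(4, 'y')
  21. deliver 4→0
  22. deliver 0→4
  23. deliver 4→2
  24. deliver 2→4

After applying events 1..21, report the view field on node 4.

1

1. timeout(1):  <1:prim v1 ->
2. deliver 1→0:  <0:back v1 ->
3. deliver 1→2:  <2:back v1 ->
4. deliver 1→3:  <3:back v1 ->
5. deliver 1→4:  <4:back v1 ->
6. propose(1,'y'):  nop
7. deliver 1→2:  <2:back v1 y>
8. deliver 2→1:  nop
9. timeout(1):  <1:back v2 ->
10. deliver 1→2:  <2:prim v2 y>
11. deliver 2→1:  nop
12. deliver 1→4:  <4:back v1 y>
13. deliver 4→1:  nop
14. deliver 0→3:  nop
15. deliver 0→3:  nop
16. deliver 0→1:  nop
17. propose(1,'z'):  nop
18. crash(0):  <0:✗back v1 ->
19. crash(4):  <4:✗back v1 y>
20. propose(4,'y'):  nop
21. deliver 4→0:  nop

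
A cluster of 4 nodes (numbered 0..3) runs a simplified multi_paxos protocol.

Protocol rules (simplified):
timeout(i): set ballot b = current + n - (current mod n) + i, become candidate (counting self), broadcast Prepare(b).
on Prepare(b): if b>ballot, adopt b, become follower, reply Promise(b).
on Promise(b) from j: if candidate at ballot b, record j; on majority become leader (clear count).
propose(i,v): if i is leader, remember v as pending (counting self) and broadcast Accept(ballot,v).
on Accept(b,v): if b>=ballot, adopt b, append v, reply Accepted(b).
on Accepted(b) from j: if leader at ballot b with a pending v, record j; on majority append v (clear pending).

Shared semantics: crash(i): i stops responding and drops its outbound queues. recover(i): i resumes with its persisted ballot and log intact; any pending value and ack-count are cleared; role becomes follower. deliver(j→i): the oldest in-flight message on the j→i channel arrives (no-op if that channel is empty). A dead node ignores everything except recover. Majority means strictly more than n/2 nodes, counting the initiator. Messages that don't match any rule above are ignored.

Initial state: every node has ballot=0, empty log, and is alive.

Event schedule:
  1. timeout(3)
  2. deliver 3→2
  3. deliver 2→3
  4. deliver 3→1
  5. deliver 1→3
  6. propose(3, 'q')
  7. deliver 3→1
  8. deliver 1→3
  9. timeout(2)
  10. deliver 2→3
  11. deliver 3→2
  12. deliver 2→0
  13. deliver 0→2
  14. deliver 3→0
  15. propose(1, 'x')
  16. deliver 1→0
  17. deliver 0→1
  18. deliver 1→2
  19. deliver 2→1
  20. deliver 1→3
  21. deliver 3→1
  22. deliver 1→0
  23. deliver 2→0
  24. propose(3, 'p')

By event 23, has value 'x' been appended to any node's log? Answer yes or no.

e1 timeout(3): 3[cand,b=7,-]
e2 deliver 3→2: 2[foll,b=7,-]
e3 deliver 2→3: ·
e4 deliver 3→1: 1[foll,b=7,-]
e5 deliver 1→3: 3[lead,b=7,-]
e6 propose(3,'q'): ·
e7 deliver 3→1: 1[foll,b=7,q]
e8 deliver 1→3: ·
e9 timeout(2): 2[cand,b=10,-]
e10 deliver 2→3: 3[foll,b=10,-]
e11 deliver 3→2: ·
e12 deliver 2→0: 0[foll,b=10,-]
e13 deliver 0→2: ·
e14 deliver 3→0: ·
e15 propose(1,'x'): ·
e16 deliver 1→0: ·
e17 deliver 0→1: ·
e18 deliver 1→2: ·
e19 deliver 2→1: 1[foll,b=10,q]
e20 deliver 1→3: ·
e21 deliver 3→1: ·
e22 deliver 1→0: ·
e23 deliver 2→0: ·

no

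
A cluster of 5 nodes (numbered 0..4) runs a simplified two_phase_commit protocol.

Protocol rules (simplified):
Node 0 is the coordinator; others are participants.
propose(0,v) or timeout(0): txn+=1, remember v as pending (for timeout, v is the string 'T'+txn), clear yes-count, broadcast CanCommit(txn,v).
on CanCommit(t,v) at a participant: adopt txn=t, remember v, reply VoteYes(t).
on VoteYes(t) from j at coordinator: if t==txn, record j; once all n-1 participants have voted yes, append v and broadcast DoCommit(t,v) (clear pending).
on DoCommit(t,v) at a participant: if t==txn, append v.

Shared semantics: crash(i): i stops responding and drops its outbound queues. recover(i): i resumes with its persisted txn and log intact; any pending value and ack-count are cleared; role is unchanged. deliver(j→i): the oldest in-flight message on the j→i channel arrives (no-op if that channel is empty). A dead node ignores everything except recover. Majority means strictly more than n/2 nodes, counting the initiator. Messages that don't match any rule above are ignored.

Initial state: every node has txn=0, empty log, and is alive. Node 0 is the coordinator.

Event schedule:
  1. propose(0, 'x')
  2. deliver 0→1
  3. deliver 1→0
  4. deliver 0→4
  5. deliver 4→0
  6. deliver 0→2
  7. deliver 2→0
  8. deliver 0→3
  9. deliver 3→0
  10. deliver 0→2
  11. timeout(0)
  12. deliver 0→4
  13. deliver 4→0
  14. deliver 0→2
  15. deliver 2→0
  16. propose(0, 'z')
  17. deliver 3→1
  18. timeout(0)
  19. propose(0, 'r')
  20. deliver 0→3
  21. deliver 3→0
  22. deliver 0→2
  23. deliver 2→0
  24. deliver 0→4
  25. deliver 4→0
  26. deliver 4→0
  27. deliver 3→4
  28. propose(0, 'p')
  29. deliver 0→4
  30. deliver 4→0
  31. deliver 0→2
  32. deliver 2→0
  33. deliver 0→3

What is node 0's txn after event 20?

5

after 1 — propose(0,'x'): n0:coor/t1/[-]
after 2 — deliver 0→1: n1:part/t1/[-]
after 3 — deliver 1→0: ·
after 4 — deliver 0→4: n4:part/t1/[-]
after 5 — deliver 4→0: ·
after 6 — deliver 0→2: n2:part/t1/[-]
after 7 — deliver 2→0: ·
after 8 — deliver 0→3: n3:part/t1/[-]
after 9 — deliver 3→0: n0:coor/t1/[x]
after 10 — deliver 0→2: n2:part/t1/[x]
after 11 — timeout(0): n0:coor/t2/[x]
after 12 — deliver 0→4: n4:part/t1/[x]
after 13 — deliver 4→0: ·
after 14 — deliver 0→2: n2:part/t2/[x]
after 15 — deliver 2→0: ·
after 16 — propose(0,'z'): n0:coor/t3/[x]
after 17 — deliver 3→1: ·
after 18 — timeout(0): n0:coor/t4/[x]
after 19 — propose(0,'r'): n0:coor/t5/[x]
after 20 — deliver 0→3: n3:part/t1/[x]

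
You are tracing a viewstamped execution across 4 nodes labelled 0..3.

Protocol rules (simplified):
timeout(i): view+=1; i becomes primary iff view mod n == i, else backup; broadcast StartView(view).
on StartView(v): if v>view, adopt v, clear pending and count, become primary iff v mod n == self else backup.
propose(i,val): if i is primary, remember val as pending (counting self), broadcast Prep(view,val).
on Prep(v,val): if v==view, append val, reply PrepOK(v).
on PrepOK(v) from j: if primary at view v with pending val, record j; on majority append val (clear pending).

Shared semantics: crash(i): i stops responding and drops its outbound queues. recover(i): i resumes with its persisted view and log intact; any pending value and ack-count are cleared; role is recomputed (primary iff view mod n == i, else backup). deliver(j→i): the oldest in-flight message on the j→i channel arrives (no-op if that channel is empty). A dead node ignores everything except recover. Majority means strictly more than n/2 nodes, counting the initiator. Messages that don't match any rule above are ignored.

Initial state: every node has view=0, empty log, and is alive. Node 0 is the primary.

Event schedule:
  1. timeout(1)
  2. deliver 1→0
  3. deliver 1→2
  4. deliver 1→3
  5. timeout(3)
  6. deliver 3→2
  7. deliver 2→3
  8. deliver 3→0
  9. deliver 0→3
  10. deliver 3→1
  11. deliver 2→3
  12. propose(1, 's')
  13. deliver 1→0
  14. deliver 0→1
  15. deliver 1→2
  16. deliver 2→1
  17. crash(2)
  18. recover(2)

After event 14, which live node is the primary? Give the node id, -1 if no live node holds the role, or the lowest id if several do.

2

[1] timeout(1) → N1(prim v1 [-])
[2] deliver 1→0 → N0(back v1 [-])
[3] deliver 1→2 → N2(back v1 [-])
[4] deliver 1→3 → N3(back v1 [-])
[5] timeout(3) → N3(back v2 [-])
[6] deliver 3→2 → N2(prim v2 [-])
[7] deliver 2→3 → ∅
[8] deliver 3→0 → N0(back v2 [-])
[9] deliver 0→3 → ∅
[10] deliver 3→1 → N1(back v2 [-])
[11] deliver 2→3 → ∅
[12] propose(1,'s') → ∅
[13] deliver 1→0 → ∅
[14] deliver 0→1 → ∅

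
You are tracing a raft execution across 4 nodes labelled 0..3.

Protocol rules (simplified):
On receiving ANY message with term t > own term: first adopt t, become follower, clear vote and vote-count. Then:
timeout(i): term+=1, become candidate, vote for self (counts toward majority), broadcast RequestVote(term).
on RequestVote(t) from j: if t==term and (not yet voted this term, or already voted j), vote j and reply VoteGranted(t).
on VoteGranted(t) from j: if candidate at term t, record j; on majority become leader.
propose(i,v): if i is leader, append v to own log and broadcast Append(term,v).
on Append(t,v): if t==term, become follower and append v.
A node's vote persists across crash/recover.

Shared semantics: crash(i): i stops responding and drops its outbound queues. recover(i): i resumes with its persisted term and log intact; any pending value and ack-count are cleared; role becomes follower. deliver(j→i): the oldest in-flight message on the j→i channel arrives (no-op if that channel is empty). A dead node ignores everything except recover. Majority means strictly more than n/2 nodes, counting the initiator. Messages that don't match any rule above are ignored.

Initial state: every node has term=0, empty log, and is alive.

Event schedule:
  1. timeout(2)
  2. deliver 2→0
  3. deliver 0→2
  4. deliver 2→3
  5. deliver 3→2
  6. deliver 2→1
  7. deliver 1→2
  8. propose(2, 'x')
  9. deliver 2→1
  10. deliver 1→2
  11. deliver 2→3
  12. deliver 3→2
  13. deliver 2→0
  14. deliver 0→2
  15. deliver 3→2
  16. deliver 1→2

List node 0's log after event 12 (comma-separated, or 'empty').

empty

after 1 — timeout(2): n2:cand/t1/[-]
after 2 — deliver 2→0: n0:foll/t1/[-]
after 3 — deliver 0→2: ·
after 4 — deliver 2→3: n3:foll/t1/[-]
after 5 — deliver 3→2: n2:lead/t1/[-]
after 6 — deliver 2→1: n1:foll/t1/[-]
after 7 — deliver 1→2: ·
after 8 — propose(2,'x'): n2:lead/t1/[x]
after 9 — deliver 2→1: n1:foll/t1/[x]
after 10 — deliver 1→2: ·
after 11 — deliver 2→3: n3:foll/t1/[x]
after 12 — deliver 3→2: ·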